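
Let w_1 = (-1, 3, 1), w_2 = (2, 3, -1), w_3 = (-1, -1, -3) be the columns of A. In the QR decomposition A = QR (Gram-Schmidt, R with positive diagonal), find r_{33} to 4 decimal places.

w_1 = (-1, 3, 1); ‖w_1‖ = 3.3166, so q_1 = (-0.3015, 0.9045, 0.3015).
q_1·w_2 = (-0.3015)·2 + 0.9045·3 + 0.3015·(-1) = 1.8091.
u_2 = w_2 − 1.8091·q_1 = (2.5455, 1.3636, -1.5455).
‖u_2‖ = 3.2753, so q_2 = (0.7772, 0.4163, -0.4719).
q_1·w_3 = (-0.3015)·(-1) + 0.9045·(-1) + 0.3015·(-3) = -1.5076; q_2·w_3 = 0.7772·(-1) + 0.4163·(-1) + (-0.4719)·(-3) = 0.2221.
u_3 = w_3 + 1.5076·q_1 − 0.2221·q_2 = (-1.6271, 0.2712, -2.4407).
r_{33} = ‖u_3‖ = 2.9458.

r_{33} = 2.9458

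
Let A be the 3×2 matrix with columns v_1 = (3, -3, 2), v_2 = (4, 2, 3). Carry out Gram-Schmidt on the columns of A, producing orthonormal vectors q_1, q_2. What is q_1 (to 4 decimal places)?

v_1 = (3, -3, 2); ‖v_1‖ = 4.6904, so q_1 = (0.6396, -0.6396, 0.4264).

q_1 = (0.6396, -0.6396, 0.4264)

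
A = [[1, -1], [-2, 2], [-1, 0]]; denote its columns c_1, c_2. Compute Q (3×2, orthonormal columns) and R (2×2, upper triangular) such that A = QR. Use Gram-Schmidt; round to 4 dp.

Q = [[0.4082, -0.1826], [-0.8165, 0.3651], [-0.4082, -0.9129]], R = [[2.4495, -2.0412], [0.0000, 0.9129]]

c_1 = (1, -2, -1); ‖c_1‖ = 2.4495, so q_1 = (0.4082, -0.8165, -0.4082).
q_1·c_2 = 0.4082·(-1) + (-0.8165)·2 + (-0.4082)·0 = -2.0412.
u_2 = c_2 + 2.0412·q_1 = (-0.1667, 0.3333, -0.8333).
‖u_2‖ = 0.9129, so q_2 = (-0.1826, 0.3651, -0.9129).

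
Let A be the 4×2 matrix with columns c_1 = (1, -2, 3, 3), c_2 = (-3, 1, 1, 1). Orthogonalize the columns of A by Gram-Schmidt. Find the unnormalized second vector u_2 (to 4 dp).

c_1 = (1, -2, 3, 3); ‖c_1‖ = 4.7958, so q_1 = (0.2085, -0.4170, 0.6255, 0.6255).
q_1·c_2 = 0.2085·(-3) + (-0.4170)·1 + 0.6255·1 + 0.6255·1 = 0.2085.
u_2 = c_2 − 0.2085·q_1 = (-3.0435, 1.0870, 0.8696, 0.8696).

u_2 = (-3.0435, 1.0870, 0.8696, 0.8696)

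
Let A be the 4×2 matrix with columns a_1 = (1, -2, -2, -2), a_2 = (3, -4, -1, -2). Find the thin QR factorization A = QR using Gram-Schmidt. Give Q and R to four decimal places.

Q = [[0.2774, 0.6071], [-0.5547, -0.4968], [-0.5547, 0.5795], [-0.5547, 0.2208]], R = [[3.6056, 4.7150], [0.0000, 2.7873]]

a_1 = (1, -2, -2, -2); ‖a_1‖ = 3.6056, so e_1 = (0.2774, -0.5547, -0.5547, -0.5547).
e_1·a_2 = 0.2774·3 + (-0.5547)·(-4) + (-0.5547)·(-1) + (-0.5547)·(-2) = 4.7150.
u_2 = a_2 − 4.7150·e_1 = (1.6923, -1.3846, 1.6154, 0.6154).
‖u_2‖ = 2.7873, so e_2 = (0.6071, -0.4968, 0.5795, 0.2208).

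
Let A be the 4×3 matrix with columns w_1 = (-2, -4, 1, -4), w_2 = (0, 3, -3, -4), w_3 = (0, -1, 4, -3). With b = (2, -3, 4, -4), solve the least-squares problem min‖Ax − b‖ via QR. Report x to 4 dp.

x = (0.2017, -0.0621, 1.0300)

q_1 = w_1/‖w_1‖ = (-2, -4, 1, -4)/6.0828 = (-0.3288, -0.6576, 0.1644, -0.6576).
r_{12} = q_1·w_2 = 0.1644.
u_2 = w_2 − 0.1644·q_1 = (0.0541, 3.1081, -3.0270, -3.8919).
‖u_2‖ = 5.8286, so q_2 = (0.0093, 0.5332, -0.5193, -0.6677).
r_{13} = q_1·w_3 = 3.2880; r_{23} = q_2·w_3 = -0.6074.
u_3 = w_3 − 3.2880·q_1 + 0.6074·q_2 = (1.0867, 1.4861, 3.1440, -1.2434).
‖u_3‖ = 3.8497, so q_3 = (0.2823, 0.3860, 0.8167, -0.3230).
Qᵀb = (4.6032, -0.9877, 3.9652).
Back-substitute: x_3 = 3.9652/3.8497 = 1.0300.
x_2 = (-0.9877 + 0.6074·1.0300)/5.8286 = -0.0621.
x_1 = (4.6032 − 0.1644·(-0.0621) − 3.2880·1.0300)/6.0828 = 0.2017.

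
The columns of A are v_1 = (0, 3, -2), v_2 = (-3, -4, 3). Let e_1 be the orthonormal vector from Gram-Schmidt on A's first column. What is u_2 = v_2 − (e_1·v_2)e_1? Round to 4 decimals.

e_1 = v_1/‖v_1‖ = (0, 3, -2)/3.6056 = (0.0000, 0.8321, -0.5547).
r_{12} = e_1·v_2 = -4.9923.
u_2 = v_2 + 4.9923·e_1 = (-3.0000, 0.1538, 0.2308).

u_2 = (-3.0000, 0.1538, 0.2308)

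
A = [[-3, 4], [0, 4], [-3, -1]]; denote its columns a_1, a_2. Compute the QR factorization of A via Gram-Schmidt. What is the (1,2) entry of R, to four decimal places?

a_1 = (-3, 0, -3); ‖a_1‖ = 4.2426, so q_1 = (-0.7071, 0.0000, -0.7071).
r_{12} = q_1·a_2 = -2.1213.

r_{12} = -2.1213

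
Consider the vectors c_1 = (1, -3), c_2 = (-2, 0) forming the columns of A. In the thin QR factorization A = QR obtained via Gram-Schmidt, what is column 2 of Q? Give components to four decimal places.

c_1 = (1, -3); ‖c_1‖ = 3.1623, so e_1 = (0.3162, -0.9487).
e_1·c_2 = 0.3162·(-2) + (-0.9487)·0 = -0.6325.
u_2 = c_2 + 0.6325·e_1 = (-1.8000, -0.6000).
‖u_2‖ = 1.8974, so e_2 = (-0.9487, -0.3162).

e_2 = (-0.9487, -0.3162)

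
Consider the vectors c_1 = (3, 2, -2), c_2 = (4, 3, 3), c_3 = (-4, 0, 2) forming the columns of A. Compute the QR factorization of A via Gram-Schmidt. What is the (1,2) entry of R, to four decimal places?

c_1 = (3, 2, -2); ‖c_1‖ = 4.1231, so q_1 = (0.7276, 0.4851, -0.4851).
r_{12} = q_1·c_2 = 2.9104.

r_{12} = 2.9104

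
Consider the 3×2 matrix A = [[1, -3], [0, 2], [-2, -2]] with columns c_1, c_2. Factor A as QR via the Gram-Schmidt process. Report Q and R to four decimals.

Q = [[0.4472, -0.7807], [0.0000, 0.4880], [-0.8944, -0.3904]], R = [[2.2361, 0.4472], [0.0000, 4.0988]]

c_1 = (1, 0, -2); ‖c_1‖ = 2.2361, so e_1 = (0.4472, 0.0000, -0.8944).
e_1·c_2 = 0.4472·(-3) + 0.0000·2 + (-0.8944)·(-2) = 0.4472.
u_2 = c_2 − 0.4472·e_1 = (-3.2000, 2.0000, -1.6000).
‖u_2‖ = 4.0988, so e_2 = (-0.7807, 0.4880, -0.3904).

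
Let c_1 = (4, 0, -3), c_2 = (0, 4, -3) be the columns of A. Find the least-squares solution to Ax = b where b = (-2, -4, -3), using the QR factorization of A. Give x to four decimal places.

x = (0.1618, -0.3382)

q_1 = c_1/‖c_1‖ = (4, 0, -3)/5.0000 = (0.8000, 0.0000, -0.6000).
r_{12} = q_1·c_2 = 1.8000.
u_2 = c_2 − 1.8000·q_1 = (-1.4400, 4.0000, -1.9200).
‖u_2‖ = 4.6648, so q_2 = (-0.3087, 0.8575, -0.4116).
Qᵀb = (0.2000, -1.5778).
Back-substitute: x_2 = -1.5778/4.6648 = -0.3382.
x_1 = (0.2000 − 1.8000·(-0.3382))/5.0000 = 0.1618.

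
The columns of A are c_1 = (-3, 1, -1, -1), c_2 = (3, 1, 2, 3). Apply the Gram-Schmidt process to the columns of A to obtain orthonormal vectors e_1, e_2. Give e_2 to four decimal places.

e_2 = (-0.0837, 0.6977, 0.3070, 0.6419)

e_1 = c_1/‖c_1‖ = (-3, 1, -1, -1)/3.4641 = (-0.8660, 0.2887, -0.2887, -0.2887).
r_{12} = e_1·c_2 = -3.7528.
u_2 = c_2 + 3.7528·e_1 = (-0.2500, 2.0833, 0.9167, 1.9167).
‖u_2‖ = 2.9861, so e_2 = (-0.0837, 0.6977, 0.3070, 0.6419).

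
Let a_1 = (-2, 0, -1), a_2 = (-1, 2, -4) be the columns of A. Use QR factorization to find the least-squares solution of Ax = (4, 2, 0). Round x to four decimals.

x = (-2.4348, 0.6957)

e_1 = a_1/‖a_1‖ = (-2, 0, -1)/2.2361 = (-0.8944, 0.0000, -0.4472).
r_{12} = e_1·a_2 = 2.6833.
u_2 = a_2 − 2.6833·e_1 = (1.4000, 2.0000, -2.8000).
‖u_2‖ = 3.7148, so e_2 = (0.3769, 0.5384, -0.7537).
Qᵀb = (-3.5777, 2.5842).
Back-substitute: x_2 = 2.5842/3.7148 = 0.6957.
x_1 = (-3.5777 − 2.6833·0.6957)/2.2361 = -2.4348.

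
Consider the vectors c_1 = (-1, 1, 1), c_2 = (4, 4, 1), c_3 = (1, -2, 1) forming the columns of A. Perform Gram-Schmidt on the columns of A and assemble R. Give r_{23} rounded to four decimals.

r_{23} = -0.4082

c_1 = (-1, 1, 1); ‖c_1‖ = 1.7321, so e_1 = (-0.5774, 0.5774, 0.5774).
e_1·c_2 = (-0.5774)·4 + 0.5774·4 + 0.5774·1 = 0.5774.
u_2 = c_2 − 0.5774·e_1 = (4.3333, 3.6667, 0.6667).
‖u_2‖ = 5.7155, so e_2 = (0.7582, 0.6415, 0.1166).
r_{23} = e_2·c_3 = -0.4082.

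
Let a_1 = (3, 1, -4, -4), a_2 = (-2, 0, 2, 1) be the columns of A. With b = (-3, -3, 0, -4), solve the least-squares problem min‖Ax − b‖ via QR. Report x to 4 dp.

a_1 = (3, 1, -4, -4); ‖a_1‖ = 6.4807, so e_1 = (0.4629, 0.1543, -0.6172, -0.6172).
e_1·a_2 = 0.4629·(-2) + 0.1543·0 + (-0.6172)·2 + (-0.6172)·1 = -2.7775.
u_2 = a_2 + 2.7775·e_1 = (-0.7143, 0.4286, 0.2857, -0.7143).
‖u_2‖ = 1.1339, so e_2 = (-0.6299, 0.3780, 0.2520, -0.6299).
Qᵀb = (0.6172, 3.2757).
Back-substitute: x_2 = 3.2757/1.1339 = 2.8889.
x_1 = (0.6172 + 2.7775·2.8889)/6.4807 = 1.3333.

x = (1.3333, 2.8889)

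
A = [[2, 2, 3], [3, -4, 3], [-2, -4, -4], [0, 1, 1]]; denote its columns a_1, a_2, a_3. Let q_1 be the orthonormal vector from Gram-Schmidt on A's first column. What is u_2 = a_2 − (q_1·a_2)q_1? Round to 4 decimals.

q_1 = a_1/‖a_1‖ = (2, 3, -2, 0)/4.1231 = (0.4851, 0.7276, -0.4851, 0.0000).
r_{12} = q_1·a_2 = 0.0000.
u_2 = a_2 + 0.0000·q_1 = (2.0000, -4.0000, -4.0000, 1.0000).

u_2 = (2.0000, -4.0000, -4.0000, 1.0000)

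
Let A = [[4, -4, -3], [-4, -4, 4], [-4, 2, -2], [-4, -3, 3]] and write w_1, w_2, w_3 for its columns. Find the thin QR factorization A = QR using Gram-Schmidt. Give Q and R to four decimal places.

Q = [[0.5000, -0.6353, -0.5885], [-0.5000, -0.5606, 0.1804], [-0.5000, 0.3363, -0.7879], [-0.5000, -0.4111, 0.0190]], R = [[8.0000, 0.5000, -4.0000], [0.0000, 6.6895, -2.2423], [0.0000, 0.0000, 4.1197]]

w_1 = (4, -4, -4, -4); ‖w_1‖ = 8.0000, so q_1 = (0.5000, -0.5000, -0.5000, -0.5000).
q_1·w_2 = 0.5000·(-4) + (-0.5000)·(-4) + (-0.5000)·2 + (-0.5000)·(-3) = 0.5000.
u_2 = w_2 − 0.5000·q_1 = (-4.2500, -3.7500, 2.2500, -2.7500).
‖u_2‖ = 6.6895, so q_2 = (-0.6353, -0.5606, 0.3363, -0.4111).
q_1·w_3 = 0.5000·(-3) + (-0.5000)·4 + (-0.5000)·(-2) + (-0.5000)·3 = -4.0000; q_2·w_3 = (-0.6353)·(-3) + (-0.5606)·4 + 0.3363·(-2) + (-0.4111)·3 = -2.2423.
u_3 = w_3 + 4.0000·q_1 + 2.2423·q_2 = (-2.4246, 0.7430, -3.2458, 0.0782).
‖u_3‖ = 4.1197, so q_3 = (-0.5885, 0.1804, -0.7879, 0.0190).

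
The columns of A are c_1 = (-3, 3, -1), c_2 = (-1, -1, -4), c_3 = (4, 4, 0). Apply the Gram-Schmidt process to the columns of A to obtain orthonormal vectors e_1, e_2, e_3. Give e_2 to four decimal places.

e_2 = (-0.0889, -0.3939, -0.9148)

e_1 = c_1/‖c_1‖ = (-3, 3, -1)/4.3589 = (-0.6882, 0.6882, -0.2294).
r_{12} = e_1·c_2 = 0.9177.
u_2 = c_2 − 0.9177·e_1 = (-0.3684, -1.6316, -3.7895).
‖u_2‖ = 4.1422, so e_2 = (-0.0889, -0.3939, -0.9148).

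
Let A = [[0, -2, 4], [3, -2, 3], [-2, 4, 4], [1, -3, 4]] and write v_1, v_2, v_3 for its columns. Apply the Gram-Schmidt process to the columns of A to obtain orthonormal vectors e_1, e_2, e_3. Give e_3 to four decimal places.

v_1 = (0, 3, -2, 1); ‖v_1‖ = 3.7417, so e_1 = (0.0000, 0.8018, -0.5345, 0.2673).
e_1·v_2 = 0.0000·(-2) + 0.8018·(-2) + (-0.5345)·4 + 0.2673·(-3) = -4.5434.
u_2 = v_2 + 4.5434·e_1 = (-2.0000, 1.6429, 1.5714, -1.7857).
‖u_2‖ = 3.5153, so e_2 = (-0.5689, 0.4673, 0.4470, -0.5080).
e_1·v_3 = 0.0000·4 + 0.8018·3 + (-0.5345)·4 + 0.2673·4 = 1.3363; e_2·v_3 = (-0.5689)·4 + 0.4673·3 + 0.4470·4 + (-0.5080)·4 = -1.1176.
u_3 = v_3 − 1.3363·e_1 + 1.1176·e_2 = (3.3642, 2.4509, 5.2139, 3.0751).
‖u_3‖ = 7.3461, so e_3 = (0.4580, 0.3336, 0.7097, 0.4186).

e_3 = (0.4580, 0.3336, 0.7097, 0.4186)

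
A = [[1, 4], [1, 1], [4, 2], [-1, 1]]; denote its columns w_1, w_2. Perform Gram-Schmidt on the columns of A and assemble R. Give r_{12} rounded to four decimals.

w_1 = (1, 1, 4, -1); ‖w_1‖ = 4.3589, so e_1 = (0.2294, 0.2294, 0.9177, -0.2294).
r_{12} = e_1·w_2 = 2.7530.

r_{12} = 2.7530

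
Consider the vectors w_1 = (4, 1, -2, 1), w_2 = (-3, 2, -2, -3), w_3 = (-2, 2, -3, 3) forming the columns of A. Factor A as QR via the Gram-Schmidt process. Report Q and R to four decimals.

w_1 = (4, 1, -2, 1); ‖w_1‖ = 4.6904, so e_1 = (0.8528, 0.2132, -0.4264, 0.2132).
e_1·w_2 = 0.8528·(-3) + 0.2132·2 + (-0.4264)·(-2) + 0.2132·(-3) = -1.9188.
u_2 = w_2 + 1.9188·e_1 = (-1.3636, 2.4091, -2.8182, -2.5909).
‖u_2‖ = 4.7242, so e_2 = (-0.2886, 0.5099, -0.5965, -0.5484).
e_1·w_3 = 0.8528·(-2) + 0.2132·2 + (-0.4264)·(-3) + 0.2132·3 = 0.6396; e_2·w_3 = (-0.2886)·(-2) + 0.5099·2 + (-0.5965)·(-3) + (-0.5484)·3 = 1.7415.
u_3 = w_3 − 0.6396·e_1 − 1.7415·e_2 = (-2.0428, 0.9756, -1.6884, 3.8187).
‖u_3‖ = 4.7495, so e_3 = (-0.4301, 0.2054, -0.3555, 0.8040).

Q = [[0.8528, -0.2886, -0.4301], [0.2132, 0.5099, 0.2054], [-0.4264, -0.5965, -0.3555], [0.2132, -0.5484, 0.8040]], R = [[4.6904, -1.9188, 0.6396], [0.0000, 4.7242, 1.7415], [0.0000, 0.0000, 4.7495]]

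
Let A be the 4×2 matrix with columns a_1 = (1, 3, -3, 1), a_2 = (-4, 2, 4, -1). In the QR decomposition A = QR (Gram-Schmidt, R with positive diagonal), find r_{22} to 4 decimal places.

r_{22} = 5.5633

a_1 = (1, 3, -3, 1); ‖a_1‖ = 4.4721, so q_1 = (0.2236, 0.6708, -0.6708, 0.2236).
q_1·a_2 = 0.2236·(-4) + 0.6708·2 + (-0.6708)·4 + 0.2236·(-1) = -2.4597.
u_2 = a_2 + 2.4597·q_1 = (-3.4500, 3.6500, 2.3500, -0.4500).
r_{22} = ‖u_2‖ = 5.5633.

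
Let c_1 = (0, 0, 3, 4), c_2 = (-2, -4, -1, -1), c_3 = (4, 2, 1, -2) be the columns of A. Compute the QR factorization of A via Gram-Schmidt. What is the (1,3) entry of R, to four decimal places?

c_1 = (0, 0, 3, 4); ‖c_1‖ = 5.0000, so e_1 = (0.0000, 0.0000, 0.6000, 0.8000).
r_{13} = e_1·c_3 = -1.0000.

r_{13} = -1.0000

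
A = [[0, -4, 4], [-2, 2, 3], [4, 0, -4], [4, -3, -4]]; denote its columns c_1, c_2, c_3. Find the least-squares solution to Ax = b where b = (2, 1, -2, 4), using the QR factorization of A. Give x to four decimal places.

x = (-0.3649, -0.8108, -0.1622)

c_1 = (0, -2, 4, 4); ‖c_1‖ = 6.0000, so q_1 = (0.0000, -0.3333, 0.6667, 0.6667).
q_1·c_2 = 0.0000·(-4) + (-0.3333)·2 + 0.6667·0 + 0.6667·(-3) = -2.6667.
u_2 = c_2 + 2.6667·q_1 = (-4.0000, 1.1111, 1.7778, -1.2222).
‖u_2‖ = 4.6786, so q_2 = (-0.8550, 0.2375, 0.3800, -0.2612).
q_1·c_3 = 0.0000·4 + (-0.3333)·3 + 0.6667·(-4) + 0.6667·(-4) = -6.3333; q_2·c_3 = (-0.8550)·4 + 0.2375·3 + 0.3800·(-4) + (-0.2612)·(-4) = -3.1824.
u_3 = c_3 + 6.3333·q_1 + 3.1824·q_2 = (1.2792, 1.6447, 1.4315, -0.6091).
‖u_3‖ = 2.6003, so q_3 = (0.4919, 0.6325, 0.5505, -0.2343).
Qᵀb = (1.0000, -3.2774, -0.4217).
Back-substitute: x_3 = -0.4217/2.6003 = -0.1622.
x_2 = (-3.2774 + 3.1824·(-0.1622))/4.6786 = -0.8108.
x_1 = (1.0000 + 2.6667·(-0.8108) + 6.3333·(-0.1622))/6.0000 = -0.3649.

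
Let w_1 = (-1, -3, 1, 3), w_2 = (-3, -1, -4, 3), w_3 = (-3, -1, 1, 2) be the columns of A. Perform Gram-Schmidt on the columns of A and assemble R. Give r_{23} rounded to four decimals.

r_{23} = 0.9014

w_1 = (-1, -3, 1, 3); ‖w_1‖ = 4.4721, so q_1 = (-0.2236, -0.6708, 0.2236, 0.6708).
q_1·w_2 = (-0.2236)·(-3) + (-0.6708)·(-1) + 0.2236·(-4) + 0.6708·3 = 2.4597.
u_2 = w_2 − 2.4597·q_1 = (-2.4500, 0.6500, -4.5500, 1.3500).
‖u_2‖ = 5.3805, so q_2 = (-0.4553, 0.1208, -0.8456, 0.2509).
r_{23} = q_2·w_3 = 0.9014.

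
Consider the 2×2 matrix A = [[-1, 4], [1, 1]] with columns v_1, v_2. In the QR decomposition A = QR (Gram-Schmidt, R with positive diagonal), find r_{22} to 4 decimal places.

r_{22} = 3.5355

q_1 = v_1/‖v_1‖ = (-1, 1)/1.4142 = (-0.7071, 0.7071).
r_{12} = q_1·v_2 = -2.1213.
u_2 = v_2 + 2.1213·q_1 = (2.5000, 2.5000).
r_{22} = ‖u_2‖ = 3.5355.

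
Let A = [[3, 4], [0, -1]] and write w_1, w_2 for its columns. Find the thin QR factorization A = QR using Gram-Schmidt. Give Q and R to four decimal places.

Q = [[1.0000, 0.0000], [0.0000, -1.0000]], R = [[3.0000, 4.0000], [0.0000, 1.0000]]

w_1 = (3, 0); ‖w_1‖ = 3.0000, so e_1 = (1.0000, 0.0000).
e_1·w_2 = 1.0000·4 + 0.0000·(-1) = 4.0000.
u_2 = w_2 − 4.0000·e_1 = (0.0000, -1.0000).
‖u_2‖ = 1.0000, so e_2 = (0.0000, -1.0000).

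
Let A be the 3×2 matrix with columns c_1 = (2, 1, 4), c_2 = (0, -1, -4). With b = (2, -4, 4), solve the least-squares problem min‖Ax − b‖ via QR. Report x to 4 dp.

e_1 = c_1/‖c_1‖ = (2, 1, 4)/4.5826 = (0.4364, 0.2182, 0.8729).
r_{12} = e_1·c_2 = -3.7097.
u_2 = c_2 + 3.7097·e_1 = (1.6190, -0.1905, -0.7619).
‖u_2‖ = 1.7995, so e_2 = (0.8997, -0.1059, -0.4234).
Qᵀb = (3.4915, 0.5293).
Back-substitute: x_2 = 0.5293/1.7995 = 0.2941.
x_1 = (3.4915 + 3.7097·0.2941)/4.5826 = 1.0000.

x = (1.0000, 0.2941)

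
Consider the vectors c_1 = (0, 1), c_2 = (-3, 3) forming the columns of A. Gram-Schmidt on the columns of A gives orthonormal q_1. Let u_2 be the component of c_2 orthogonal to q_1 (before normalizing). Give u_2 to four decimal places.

u_2 = (-3.0000, 0.0000)

q_1 = c_1/‖c_1‖ = (0, 1)/1.0000 = (0.0000, 1.0000).
r_{12} = q_1·c_2 = 3.0000.
u_2 = c_2 − 3.0000·q_1 = (-3.0000, 0.0000).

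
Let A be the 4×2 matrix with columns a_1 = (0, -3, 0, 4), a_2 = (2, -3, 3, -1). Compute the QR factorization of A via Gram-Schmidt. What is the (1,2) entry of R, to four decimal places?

r_{12} = 1.0000

e_1 = a_1/‖a_1‖ = (0, -3, 0, 4)/5.0000 = (0.0000, -0.6000, 0.0000, 0.8000).
r_{12} = e_1·a_2 = 1.0000.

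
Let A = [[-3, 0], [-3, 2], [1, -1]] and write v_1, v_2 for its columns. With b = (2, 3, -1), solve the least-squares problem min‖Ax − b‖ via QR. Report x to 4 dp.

v_1 = (-3, -3, 1); ‖v_1‖ = 4.3589, so q_1 = (-0.6882, -0.6882, 0.2294).
q_1·v_2 = (-0.6882)·0 + (-0.6882)·2 + 0.2294·(-1) = -1.6059.
u_2 = v_2 + 1.6059·q_1 = (-1.1053, 0.8947, -0.6316).
‖u_2‖ = 1.5560, so q_2 = (-0.7103, 0.5750, -0.4059).
Qᵀb = (-3.6707, 0.7103).
Back-substitute: x_2 = 0.7103/1.5560 = 0.4565.
x_1 = (-3.6707 + 1.6059·0.4565)/4.3589 = -0.6739.

x = (-0.6739, 0.4565)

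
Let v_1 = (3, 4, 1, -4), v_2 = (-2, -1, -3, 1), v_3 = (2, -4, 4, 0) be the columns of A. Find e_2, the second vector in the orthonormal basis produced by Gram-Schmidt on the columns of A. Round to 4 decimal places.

e_1 = v_1/‖v_1‖ = (3, 4, 1, -4)/6.4807 = (0.4629, 0.6172, 0.1543, -0.6172).
r_{12} = e_1·v_2 = -2.6232.
u_2 = v_2 + 2.6232·e_1 = (-0.7857, 0.6190, -2.5952, -0.6190).
‖u_2‖ = 2.8494, so e_2 = (-0.2757, 0.2173, -0.9108, -0.2173).

e_2 = (-0.2757, 0.2173, -0.9108, -0.2173)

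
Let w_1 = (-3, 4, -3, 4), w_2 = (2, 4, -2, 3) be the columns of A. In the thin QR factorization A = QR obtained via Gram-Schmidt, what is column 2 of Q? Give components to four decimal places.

w_1 = (-3, 4, -3, 4); ‖w_1‖ = 7.0711, so e_1 = (-0.4243, 0.5657, -0.4243, 0.5657).
e_1·w_2 = (-0.4243)·2 + 0.5657·4 + (-0.4243)·(-2) + 0.5657·3 = 3.9598.
u_2 = w_2 − 3.9598·e_1 = (3.6800, 1.7600, -0.3200, 0.7600).
‖u_2‖ = 4.1617, so e_2 = (0.8842, 0.4229, -0.0769, 0.1826).

e_2 = (0.8842, 0.4229, -0.0769, 0.1826)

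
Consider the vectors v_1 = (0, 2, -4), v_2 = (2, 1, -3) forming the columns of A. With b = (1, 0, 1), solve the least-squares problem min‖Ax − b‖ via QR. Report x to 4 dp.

v_1 = (0, 2, -4); ‖v_1‖ = 4.4721, so q_1 = (0.0000, 0.4472, -0.8944).
q_1·v_2 = 0.0000·2 + 0.4472·1 + (-0.8944)·(-3) = 3.1305.
u_2 = v_2 − 3.1305·q_1 = (2.0000, -0.4000, -0.2000).
‖u_2‖ = 2.0494, so q_2 = (0.9759, -0.1952, -0.0976).
Qᵀb = (-0.8944, 0.8783).
Back-substitute: x_2 = 0.8783/2.0494 = 0.4286.
x_1 = (-0.8944 − 3.1305·0.4286)/4.4721 = -0.5000.

x = (-0.5000, 0.4286)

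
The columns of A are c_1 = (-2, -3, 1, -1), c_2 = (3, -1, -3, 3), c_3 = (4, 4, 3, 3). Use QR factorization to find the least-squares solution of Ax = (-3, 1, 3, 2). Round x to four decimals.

q_1 = c_1/‖c_1‖ = (-2, -3, 1, -1)/3.8730 = (-0.5164, -0.7746, 0.2582, -0.2582).
r_{12} = q_1·c_2 = -2.3238.
u_2 = c_2 + 2.3238·q_1 = (1.8000, -2.8000, -2.4000, 2.4000).
‖u_2‖ = 4.7539, so q_2 = (0.3786, -0.5890, -0.5048, 0.5048).
r_{13} = q_1·c_3 = -5.1640; r_{23} = q_2·c_3 = -0.8414.
u_3 = c_3 + 5.1640·q_1 + 0.8414·q_2 = (1.6519, -0.4956, 3.9086, 2.0914).
‖u_3‖ = 4.7566, so q_3 = (0.3473, -0.1042, 0.8217, 0.4397).
Qᵀb = (1.0328, -2.2297, 2.1985).
Back-substitute: x_3 = 2.1985/4.7566 = 0.4622.
x_2 = (-2.2297 + 0.8414·0.4622)/4.7539 = -0.3872.
x_1 = (1.0328 + 2.3238·(-0.3872) + 5.1640·0.4622)/3.8730 = 0.6506.

x = (0.6506, -0.3872, 0.4622)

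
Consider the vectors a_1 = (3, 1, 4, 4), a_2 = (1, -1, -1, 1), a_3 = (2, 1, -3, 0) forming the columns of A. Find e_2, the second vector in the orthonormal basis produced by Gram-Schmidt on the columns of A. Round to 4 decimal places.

e_2 = (0.4338, -0.5302, -0.6025, 0.4097)

a_1 = (3, 1, 4, 4); ‖a_1‖ = 6.4807, so e_1 = (0.4629, 0.1543, 0.6172, 0.6172).
e_1·a_2 = 0.4629·1 + 0.1543·(-1) + 0.6172·(-1) + 0.6172·1 = 0.3086.
u_2 = a_2 − 0.3086·e_1 = (0.8571, -1.0476, -1.1905, 0.8095).
‖u_2‖ = 1.9760, so e_2 = (0.4338, -0.5302, -0.6025, 0.4097).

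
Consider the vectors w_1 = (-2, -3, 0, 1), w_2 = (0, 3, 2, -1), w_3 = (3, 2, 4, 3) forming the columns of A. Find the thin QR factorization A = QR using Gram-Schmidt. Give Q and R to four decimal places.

Q = [[-0.5345, -0.5455, 0.4938], [-0.8018, 0.3273, -0.0926], [0.0000, 0.7638, 0.4938], [0.2673, -0.1091, 0.7098]], R = [[3.7417, -2.6726, -2.4054], [0.0000, 2.6186, 1.7457], [0.0000, 0.0000, 5.4006]]

w_1 = (-2, -3, 0, 1); ‖w_1‖ = 3.7417, so e_1 = (-0.5345, -0.8018, 0.0000, 0.2673).
e_1·w_2 = (-0.5345)·0 + (-0.8018)·3 + 0.0000·2 + 0.2673·(-1) = -2.6726.
u_2 = w_2 + 2.6726·e_1 = (-1.4286, 0.8571, 2.0000, -0.2857).
‖u_2‖ = 2.6186, so e_2 = (-0.5455, 0.3273, 0.7638, -0.1091).
e_1·w_3 = (-0.5345)·3 + (-0.8018)·2 + 0.0000·4 + 0.2673·3 = -2.4054; e_2·w_3 = (-0.5455)·3 + 0.3273·2 + 0.7638·4 + (-0.1091)·3 = 1.7457.
u_3 = w_3 + 2.4054·e_1 − 1.7457·e_2 = (2.6667, -0.5000, 2.6667, 3.8333).
‖u_3‖ = 5.4006, so e_3 = (0.4938, -0.0926, 0.4938, 0.7098).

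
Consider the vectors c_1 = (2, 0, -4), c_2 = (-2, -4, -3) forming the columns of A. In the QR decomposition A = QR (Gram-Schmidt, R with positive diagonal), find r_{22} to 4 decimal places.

c_1 = (2, 0, -4); ‖c_1‖ = 4.4721, so e_1 = (0.4472, 0.0000, -0.8944).
e_1·c_2 = 0.4472·(-2) + 0.0000·(-4) + (-0.8944)·(-3) = 1.7889.
u_2 = c_2 − 1.7889·e_1 = (-2.8000, -4.0000, -1.4000).
r_{22} = ‖u_2‖ = 5.0794.

r_{22} = 5.0794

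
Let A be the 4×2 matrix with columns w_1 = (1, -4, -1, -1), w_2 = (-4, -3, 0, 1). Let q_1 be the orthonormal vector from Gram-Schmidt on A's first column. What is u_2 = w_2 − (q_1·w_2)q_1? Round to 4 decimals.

w_1 = (1, -4, -1, -1); ‖w_1‖ = 4.3589, so q_1 = (0.2294, -0.9177, -0.2294, -0.2294).
q_1·w_2 = 0.2294·(-4) + (-0.9177)·(-3) + (-0.2294)·0 + (-0.2294)·1 = 1.6059.
u_2 = w_2 − 1.6059·q_1 = (-4.3684, -1.5263, 0.3684, 1.3684).

u_2 = (-4.3684, -1.5263, 0.3684, 1.3684)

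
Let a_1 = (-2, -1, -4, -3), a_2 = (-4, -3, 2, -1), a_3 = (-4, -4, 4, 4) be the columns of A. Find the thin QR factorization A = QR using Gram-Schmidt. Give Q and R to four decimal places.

q_1 = a_1/‖a_1‖ = (-2, -1, -4, -3)/5.4772 = (-0.3651, -0.1826, -0.7303, -0.5477).
r_{12} = q_1·a_2 = 1.0954.
u_2 = a_2 − 1.0954·q_1 = (-3.6000, -2.8000, 2.8000, -0.4000).
‖u_2‖ = 5.3666, so q_2 = (-0.6708, -0.5217, 0.5217, -0.0745).
r_{13} = q_1·a_3 = -2.9212; r_{23} = q_2·a_3 = 6.5591.
u_3 = a_3 + 2.9212·q_1 − 6.5591·q_2 = (-0.6667, -1.1111, -1.5556, 2.8889).
‖u_3‖ = 3.5277, so q_3 = (-0.1890, -0.3150, -0.4410, 0.8189).

Q = [[-0.3651, -0.6708, -0.1890], [-0.1826, -0.5217, -0.3150], [-0.7303, 0.5217, -0.4410], [-0.5477, -0.0745, 0.8189]], R = [[5.4772, 1.0954, -2.9212], [0.0000, 5.3666, 6.5591], [0.0000, 0.0000, 3.5277]]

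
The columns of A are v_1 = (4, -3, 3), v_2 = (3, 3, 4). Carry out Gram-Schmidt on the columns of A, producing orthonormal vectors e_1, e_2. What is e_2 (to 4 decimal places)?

e_2 = (0.2361, 0.8262, 0.5115)

v_1 = (4, -3, 3); ‖v_1‖ = 5.8310, so e_1 = (0.6860, -0.5145, 0.5145).
e_1·v_2 = 0.6860·3 + (-0.5145)·3 + 0.5145·4 = 2.5725.
u_2 = v_2 − 2.5725·e_1 = (1.2353, 4.3235, 2.6765).
‖u_2‖ = 5.2328, so e_2 = (0.2361, 0.8262, 0.5115).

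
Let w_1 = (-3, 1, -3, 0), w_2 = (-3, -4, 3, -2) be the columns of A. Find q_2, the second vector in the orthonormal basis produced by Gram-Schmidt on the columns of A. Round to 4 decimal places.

q_1 = w_1/‖w_1‖ = (-3, 1, -3, 0)/4.3589 = (-0.6882, 0.2294, -0.6882, 0.0000).
r_{12} = q_1·w_2 = -0.9177.
u_2 = w_2 + 0.9177·q_1 = (-3.6316, -3.7895, 2.3684, -2.0000).
‖u_2‖ = 6.0957, so q_2 = (-0.5958, -0.6217, 0.3885, -0.3281).

q_2 = (-0.5958, -0.6217, 0.3885, -0.3281)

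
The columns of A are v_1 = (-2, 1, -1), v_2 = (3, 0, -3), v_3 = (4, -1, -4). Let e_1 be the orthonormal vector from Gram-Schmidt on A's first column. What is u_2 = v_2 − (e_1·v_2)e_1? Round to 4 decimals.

u_2 = (2.0000, 0.5000, -3.5000)

v_1 = (-2, 1, -1); ‖v_1‖ = 2.4495, so e_1 = (-0.8165, 0.4082, -0.4082).
e_1·v_2 = (-0.8165)·3 + 0.4082·0 + (-0.4082)·(-3) = -1.2247.
u_2 = v_2 + 1.2247·e_1 = (2.0000, 0.5000, -3.5000).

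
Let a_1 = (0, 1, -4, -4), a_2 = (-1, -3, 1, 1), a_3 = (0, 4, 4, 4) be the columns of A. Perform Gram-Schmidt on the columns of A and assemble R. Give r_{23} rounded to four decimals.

r_{23} = -4.6188

a_1 = (0, 1, -4, -4); ‖a_1‖ = 5.7446, so e_1 = (0.0000, 0.1741, -0.6963, -0.6963).
e_1·a_2 = 0.0000·(-1) + 0.1741·(-3) + (-0.6963)·1 + (-0.6963)·1 = -1.9149.
u_2 = a_2 + 1.9149·e_1 = (-1.0000, -2.6667, -0.3333, -0.3333).
‖u_2‖ = 2.8868, so e_2 = (-0.3464, -0.9238, -0.1155, -0.1155).
r_{23} = e_2·a_3 = -4.6188.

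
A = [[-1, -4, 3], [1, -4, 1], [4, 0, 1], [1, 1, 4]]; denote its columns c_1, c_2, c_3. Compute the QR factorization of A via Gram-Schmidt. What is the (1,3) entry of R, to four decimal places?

r_{13} = 1.3765

c_1 = (-1, 1, 4, 1); ‖c_1‖ = 4.3589, so q_1 = (-0.2294, 0.2294, 0.9177, 0.2294).
r_{13} = q_1·c_3 = 1.3765.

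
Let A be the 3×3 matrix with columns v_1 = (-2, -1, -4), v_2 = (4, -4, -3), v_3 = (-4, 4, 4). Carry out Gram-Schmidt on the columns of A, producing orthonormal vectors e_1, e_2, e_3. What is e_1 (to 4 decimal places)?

e_1 = (-0.4364, -0.2182, -0.8729)

v_1 = (-2, -1, -4); ‖v_1‖ = 4.5826, so e_1 = (-0.4364, -0.2182, -0.8729).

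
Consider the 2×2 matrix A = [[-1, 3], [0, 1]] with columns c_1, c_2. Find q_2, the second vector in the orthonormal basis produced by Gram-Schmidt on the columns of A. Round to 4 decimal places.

q_2 = (0.0000, 1.0000)

q_1 = c_1/‖c_1‖ = (-1, 0)/1.0000 = (-1.0000, 0.0000).
r_{12} = q_1·c_2 = -3.0000.
u_2 = c_2 + 3.0000·q_1 = (0.0000, 1.0000).
‖u_2‖ = 1.0000, so q_2 = (0.0000, 1.0000).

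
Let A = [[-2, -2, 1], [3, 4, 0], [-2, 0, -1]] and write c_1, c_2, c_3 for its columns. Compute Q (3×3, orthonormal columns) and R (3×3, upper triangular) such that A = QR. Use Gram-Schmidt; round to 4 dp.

Q = [[-0.4851, -0.0529, 0.8729], [0.7276, 0.5293, 0.4364], [-0.4851, 0.8468, -0.2182]], R = [[4.1231, 3.8806, 0.0000], [0.0000, 2.2229, -0.8997], [0.0000, 0.0000, 1.0911]]

c_1 = (-2, 3, -2); ‖c_1‖ = 4.1231, so e_1 = (-0.4851, 0.7276, -0.4851).
e_1·c_2 = (-0.4851)·(-2) + 0.7276·4 + (-0.4851)·0 = 3.8806.
u_2 = c_2 − 3.8806·e_1 = (-0.1176, 1.1765, 1.8824).
‖u_2‖ = 2.2229, so e_2 = (-0.0529, 0.5293, 0.8468).
e_1·c_3 = (-0.4851)·1 + 0.7276·0 + (-0.4851)·(-1) = 0.0000; e_2·c_3 = (-0.0529)·1 + 0.5293·0 + 0.8468·(-1) = -0.8997.
u_3 = c_3 + 0.0000·e_1 + 0.8997·e_2 = (0.9524, 0.4762, -0.2381).
‖u_3‖ = 1.0911, so e_3 = (0.8729, 0.4364, -0.2182).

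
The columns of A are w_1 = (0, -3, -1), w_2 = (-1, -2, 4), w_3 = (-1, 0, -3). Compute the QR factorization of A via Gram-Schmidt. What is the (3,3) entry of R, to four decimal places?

r_{33} = 1.6025

w_1 = (0, -3, -1); ‖w_1‖ = 3.1623, so e_1 = (0.0000, -0.9487, -0.3162).
e_1·w_2 = 0.0000·(-1) + (-0.9487)·(-2) + (-0.3162)·4 = 0.6325.
u_2 = w_2 − 0.6325·e_1 = (-1.0000, -1.4000, 4.2000).
‖u_2‖ = 4.5387, so e_2 = (-0.2203, -0.3085, 0.9254).
e_1·w_3 = 0.0000·(-1) + (-0.9487)·0 + (-0.3162)·(-3) = 0.9487; e_2·w_3 = (-0.2203)·(-1) + (-0.3085)·0 + 0.9254·(-3) = -2.5558.
u_3 = w_3 − 0.9487·e_1 + 2.5558·e_2 = (-1.5631, 0.1117, -0.3350).
r_{33} = ‖u_3‖ = 1.6025.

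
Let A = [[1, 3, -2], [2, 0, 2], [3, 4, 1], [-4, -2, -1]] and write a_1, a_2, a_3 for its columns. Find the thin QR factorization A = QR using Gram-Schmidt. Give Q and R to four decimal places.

a_1 = (1, 2, 3, -4); ‖a_1‖ = 5.4772, so e_1 = (0.1826, 0.3651, 0.5477, -0.7303).
e_1·a_2 = 0.1826·3 + 0.3651·0 + 0.5477·4 + (-0.7303)·(-2) = 4.1992.
u_2 = a_2 − 4.1992·e_1 = (2.2333, -1.5333, 1.7000, 1.0667).
‖u_2‖ = 3.3714, so e_2 = (0.6624, -0.4548, 0.5042, 0.3164).
e_1·a_3 = 0.1826·(-2) + 0.3651·2 + 0.5477·1 + (-0.7303)·(-1) = 1.6432; e_2·a_3 = 0.6624·(-2) + (-0.4548)·2 + 0.5042·1 + 0.3164·(-1) = -2.0466.
u_3 = a_3 − 1.6432·e_1 + 2.0466·e_2 = (-0.9443, 0.4692, 1.1320, 0.8475).
‖u_3‖ = 1.7639, so e_3 = (-0.5353, 0.2660, 0.6417, 0.4805).

Q = [[0.1826, 0.6624, -0.5353], [0.3651, -0.4548, 0.2660], [0.5477, 0.5042, 0.6417], [-0.7303, 0.3164, 0.4805]], R = [[5.4772, 4.1992, 1.6432], [0.0000, 3.3714, -2.0466], [0.0000, 0.0000, 1.7639]]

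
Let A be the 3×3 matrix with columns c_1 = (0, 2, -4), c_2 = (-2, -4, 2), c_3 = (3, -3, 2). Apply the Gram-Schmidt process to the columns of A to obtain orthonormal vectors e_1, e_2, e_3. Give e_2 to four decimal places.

e_2 = (-0.5976, -0.7171, -0.3586)

c_1 = (0, 2, -4); ‖c_1‖ = 4.4721, so e_1 = (0.0000, 0.4472, -0.8944).
e_1·c_2 = 0.0000·(-2) + 0.4472·(-4) + (-0.8944)·2 = -3.5777.
u_2 = c_2 + 3.5777·e_1 = (-2.0000, -2.4000, -1.2000).
‖u_2‖ = 3.3466, so e_2 = (-0.5976, -0.7171, -0.3586).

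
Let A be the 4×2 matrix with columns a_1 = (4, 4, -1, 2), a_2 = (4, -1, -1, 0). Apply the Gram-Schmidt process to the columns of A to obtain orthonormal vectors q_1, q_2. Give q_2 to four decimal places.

q_2 = (0.7079, -0.6563, -0.1770, -0.1917)

q_1 = a_1/‖a_1‖ = (4, 4, -1, 2)/6.0828 = (0.6576, 0.6576, -0.1644, 0.3288).
r_{12} = q_1·a_2 = 2.1372.
u_2 = a_2 − 2.1372·q_1 = (2.5946, -2.4054, -0.6486, -0.7027).
‖u_2‖ = 3.6650, so q_2 = (0.7079, -0.6563, -0.1770, -0.1917).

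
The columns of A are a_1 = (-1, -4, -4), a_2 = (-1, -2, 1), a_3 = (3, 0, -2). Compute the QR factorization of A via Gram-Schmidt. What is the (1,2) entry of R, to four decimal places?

r_{12} = 0.8704

a_1 = (-1, -4, -4); ‖a_1‖ = 5.7446, so q_1 = (-0.1741, -0.6963, -0.6963).
r_{12} = q_1·a_2 = 0.8704.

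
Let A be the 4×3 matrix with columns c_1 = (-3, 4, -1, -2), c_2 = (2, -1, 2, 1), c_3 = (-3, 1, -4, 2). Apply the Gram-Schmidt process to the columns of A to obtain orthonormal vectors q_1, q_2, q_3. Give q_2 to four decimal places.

q_2 = (0.3223, 0.4655, 0.8235, 0.0358)

q_1 = c_1/‖c_1‖ = (-3, 4, -1, -2)/5.4772 = (-0.5477, 0.7303, -0.1826, -0.3651).
r_{12} = q_1·c_2 = -2.5560.
u_2 = c_2 + 2.5560·q_1 = (0.6000, 0.8667, 1.5333, 0.0667).
‖u_2‖ = 1.8619, so q_2 = (0.3223, 0.4655, 0.8235, 0.0358).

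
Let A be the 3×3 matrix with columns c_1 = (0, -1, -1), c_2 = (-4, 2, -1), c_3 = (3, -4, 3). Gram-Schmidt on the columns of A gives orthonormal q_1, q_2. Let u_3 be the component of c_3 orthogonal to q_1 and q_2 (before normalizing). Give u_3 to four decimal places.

q_1 = c_1/‖c_1‖ = (0, -1, -1)/1.4142 = (0.0000, -0.7071, -0.7071).
r_{12} = q_1·c_2 = -0.7071.
u_2 = c_2 + 0.7071·q_1 = (-4.0000, 1.5000, -1.5000).
‖u_2‖ = 4.5277, so q_2 = (-0.8835, 0.3313, -0.3313).
r_{13} = q_1·c_3 = 0.7071; r_{23} = q_2·c_3 = -4.9694.
u_3 = c_3 − 0.7071·q_1 + 4.9694·q_2 = (-1.3902, -1.8537, 1.8537).

u_3 = (-1.3902, -1.8537, 1.8537)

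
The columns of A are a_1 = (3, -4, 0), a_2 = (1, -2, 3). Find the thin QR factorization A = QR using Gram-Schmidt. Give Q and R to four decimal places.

a_1 = (3, -4, 0); ‖a_1‖ = 5.0000, so q_1 = (0.6000, -0.8000, 0.0000).
q_1·a_2 = 0.6000·1 + (-0.8000)·(-2) + 0.0000·3 = 2.2000.
u_2 = a_2 − 2.2000·q_1 = (-0.3200, -0.2400, 3.0000).
‖u_2‖ = 3.0265, so q_2 = (-0.1057, -0.0793, 0.9912).

Q = [[0.6000, -0.1057], [-0.8000, -0.0793], [0.0000, 0.9912]], R = [[5.0000, 2.2000], [0.0000, 3.0265]]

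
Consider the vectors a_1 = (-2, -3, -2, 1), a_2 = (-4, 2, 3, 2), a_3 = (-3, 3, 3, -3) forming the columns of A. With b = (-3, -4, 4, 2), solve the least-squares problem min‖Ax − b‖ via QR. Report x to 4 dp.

x = (0.6723, 0.7175, -0.1111)

q_1 = a_1/‖a_1‖ = (-2, -3, -2, 1)/4.2426 = (-0.4714, -0.7071, -0.4714, 0.2357).
r_{12} = q_1·a_2 = -0.4714.
u_2 = a_2 + 0.4714·q_1 = (-4.2222, 1.6667, 2.7778, 2.1111).
‖u_2‖ = 5.7252, so q_2 = (-0.7375, 0.2911, 0.4852, 0.3687).
r_{13} = q_1·a_3 = -2.8284; r_{23} = q_2·a_3 = 3.4351.
u_3 = a_3 + 2.8284·q_1 − 3.4351·q_2 = (-1.8000, 0.0000, 0.0000, -3.6000).
‖u_3‖ = 4.0249, so q_3 = (-0.4472, 0.0000, 0.0000, -0.8944).
Qᵀb = (2.8284, 3.7262, -0.4472).
Back-substitute: x_3 = -0.4472/4.0249 = -0.1111.
x_2 = (3.7262 − 3.4351·(-0.1111))/5.7252 = 0.7175.
x_1 = (2.8284 + 0.4714·0.7175 + 2.8284·(-0.1111))/4.2426 = 0.6723.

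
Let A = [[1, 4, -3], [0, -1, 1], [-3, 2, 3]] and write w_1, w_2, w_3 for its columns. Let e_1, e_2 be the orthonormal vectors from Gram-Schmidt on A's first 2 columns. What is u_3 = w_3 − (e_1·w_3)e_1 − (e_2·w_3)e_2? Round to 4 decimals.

u_3 = (0.1165, 0.5437, 0.0388)

e_1 = w_1/‖w_1‖ = (1, 0, -3)/3.1623 = (0.3162, 0.0000, -0.9487).
r_{12} = e_1·w_2 = -0.6325.
u_2 = w_2 + 0.6325·e_1 = (4.2000, -1.0000, 1.4000).
‖u_2‖ = 4.5387, so e_2 = (0.9254, -0.2203, 0.3085).
r_{13} = e_1·w_3 = -3.7947; r_{23} = e_2·w_3 = -2.0711.
u_3 = w_3 + 3.7947·e_1 + 2.0711·e_2 = (0.1165, 0.5437, 0.0388).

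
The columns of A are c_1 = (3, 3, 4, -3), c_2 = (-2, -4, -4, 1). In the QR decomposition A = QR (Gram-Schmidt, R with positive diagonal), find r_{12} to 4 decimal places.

c_1 = (3, 3, 4, -3); ‖c_1‖ = 6.5574, so e_1 = (0.4575, 0.4575, 0.6100, -0.4575).
r_{12} = e_1·c_2 = -5.6424.

r_{12} = -5.6424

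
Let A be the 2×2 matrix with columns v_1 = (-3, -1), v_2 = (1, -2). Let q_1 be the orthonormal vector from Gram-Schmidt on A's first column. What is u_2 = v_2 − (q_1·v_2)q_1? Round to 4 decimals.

u_2 = (0.7000, -2.1000)

v_1 = (-3, -1); ‖v_1‖ = 3.1623, so q_1 = (-0.9487, -0.3162).
q_1·v_2 = (-0.9487)·1 + (-0.3162)·(-2) = -0.3162.
u_2 = v_2 + 0.3162·q_1 = (0.7000, -2.1000).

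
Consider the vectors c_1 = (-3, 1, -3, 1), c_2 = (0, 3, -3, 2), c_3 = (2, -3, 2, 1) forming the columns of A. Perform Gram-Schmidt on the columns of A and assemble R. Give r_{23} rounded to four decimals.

r_{23} = -0.9162

e_1 = c_1/‖c_1‖ = (-3, 1, -3, 1)/4.4721 = (-0.6708, 0.2236, -0.6708, 0.2236).
r_{12} = e_1·c_2 = 3.1305.
u_2 = c_2 − 3.1305·e_1 = (2.1000, 2.3000, -0.9000, 1.3000).
‖u_2‖ = 3.4928, so e_2 = (0.6012, 0.6585, -0.2577, 0.3722).
r_{23} = e_2·c_3 = -0.9162.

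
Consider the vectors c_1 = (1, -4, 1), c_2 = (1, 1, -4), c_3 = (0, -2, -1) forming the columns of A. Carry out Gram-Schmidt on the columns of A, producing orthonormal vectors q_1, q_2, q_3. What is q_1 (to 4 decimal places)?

q_1 = c_1/‖c_1‖ = (1, -4, 1)/4.2426 = (0.2357, -0.9428, 0.2357).

q_1 = (0.2357, -0.9428, 0.2357)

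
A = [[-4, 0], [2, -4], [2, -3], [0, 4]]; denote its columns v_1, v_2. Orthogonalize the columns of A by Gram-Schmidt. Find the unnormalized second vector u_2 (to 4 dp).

q_1 = v_1/‖v_1‖ = (-4, 2, 2, 0)/4.8990 = (-0.8165, 0.4082, 0.4082, 0.0000).
r_{12} = q_1·v_2 = -2.8577.
u_2 = v_2 + 2.8577·q_1 = (-2.3333, -2.8333, -1.8333, 4.0000).

u_2 = (-2.3333, -2.8333, -1.8333, 4.0000)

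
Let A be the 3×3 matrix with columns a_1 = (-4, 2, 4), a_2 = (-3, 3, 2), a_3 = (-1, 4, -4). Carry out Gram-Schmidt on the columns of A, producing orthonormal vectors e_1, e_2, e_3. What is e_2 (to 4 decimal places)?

e_2 = (-0.0619, 0.8666, -0.4952)

e_1 = a_1/‖a_1‖ = (-4, 2, 4)/6.0000 = (-0.6667, 0.3333, 0.6667).
r_{12} = e_1·a_2 = 4.3333.
u_2 = a_2 − 4.3333·e_1 = (-0.1111, 1.5556, -0.8889).
‖u_2‖ = 1.7951, so e_2 = (-0.0619, 0.8666, -0.4952).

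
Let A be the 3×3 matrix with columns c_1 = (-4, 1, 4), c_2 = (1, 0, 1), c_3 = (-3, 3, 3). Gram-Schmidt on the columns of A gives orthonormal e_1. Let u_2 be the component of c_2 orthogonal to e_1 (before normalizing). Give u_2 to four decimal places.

u_2 = (1.0000, 0.0000, 1.0000)

e_1 = c_1/‖c_1‖ = (-4, 1, 4)/5.7446 = (-0.6963, 0.1741, 0.6963).
r_{12} = e_1·c_2 = 0.0000.
u_2 = c_2 + 0.0000·e_1 = (1.0000, 0.0000, 1.0000).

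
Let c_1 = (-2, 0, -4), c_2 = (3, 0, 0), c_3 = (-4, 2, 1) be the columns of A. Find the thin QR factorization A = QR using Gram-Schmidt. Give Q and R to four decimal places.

c_1 = (-2, 0, -4); ‖c_1‖ = 4.4721, so q_1 = (-0.4472, 0.0000, -0.8944).
q_1·c_2 = (-0.4472)·3 + 0.0000·0 + (-0.8944)·0 = -1.3416.
u_2 = c_2 + 1.3416·q_1 = (2.4000, 0.0000, -1.2000).
‖u_2‖ = 2.6833, so q_2 = (0.8944, 0.0000, -0.4472).
q_1·c_3 = (-0.4472)·(-4) + 0.0000·2 + (-0.8944)·1 = 0.8944; q_2·c_3 = 0.8944·(-4) + 0.0000·2 + (-0.4472)·1 = -4.0249.
u_3 = c_3 − 0.8944·q_1 + 4.0249·q_2 = (0.0000, 2.0000, 0.0000).
‖u_3‖ = 2.0000, so q_3 = (0.0000, 1.0000, 0.0000).

Q = [[-0.4472, 0.8944, 0.0000], [0.0000, 0.0000, 1.0000], [-0.8944, -0.4472, 0.0000]], R = [[4.4721, -1.3416, 0.8944], [0.0000, 2.6833, -4.0249], [0.0000, 0.0000, 2.0000]]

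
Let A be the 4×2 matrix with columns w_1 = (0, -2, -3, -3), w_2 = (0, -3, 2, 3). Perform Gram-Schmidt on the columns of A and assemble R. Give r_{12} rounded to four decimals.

w_1 = (0, -2, -3, -3); ‖w_1‖ = 4.6904, so q_1 = (0.0000, -0.4264, -0.6396, -0.6396).
r_{12} = q_1·w_2 = -1.9188.

r_{12} = -1.9188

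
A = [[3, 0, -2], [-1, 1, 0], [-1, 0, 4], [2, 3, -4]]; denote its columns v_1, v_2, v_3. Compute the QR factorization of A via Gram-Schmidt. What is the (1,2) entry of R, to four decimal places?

r_{12} = 1.2910

v_1 = (3, -1, -1, 2); ‖v_1‖ = 3.8730, so q_1 = (0.7746, -0.2582, -0.2582, 0.5164).
r_{12} = q_1·v_2 = 1.2910.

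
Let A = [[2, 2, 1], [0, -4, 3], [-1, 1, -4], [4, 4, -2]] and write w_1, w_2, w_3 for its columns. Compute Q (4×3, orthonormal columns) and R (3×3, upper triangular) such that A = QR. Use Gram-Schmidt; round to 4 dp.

w_1 = (2, 0, -1, 4); ‖w_1‖ = 4.5826, so q_1 = (0.4364, 0.0000, -0.2182, 0.8729).
q_1·w_2 = 0.4364·2 + 0.0000·(-4) + (-0.2182)·1 + 0.8729·4 = 4.1461.
u_2 = w_2 − 4.1461·q_1 = (0.1905, -4.0000, 1.9048, 0.3810).
‖u_2‖ = 4.4508, so q_2 = (0.0428, -0.8987, 0.4280, 0.0856).
q_1·w_3 = 0.4364·1 + 0.0000·3 + (-0.2182)·(-4) + 0.8729·(-2) = -0.4364; q_2·w_3 = 0.0428·1 + (-0.8987)·3 + 0.4280·(-4) + 0.0856·(-2) = -4.5364.
u_3 = w_3 + 0.4364·q_1 + 4.5364·q_2 = (1.3846, -1.0769, -2.1538, -1.2308).
‖u_3‖ = 3.0382, so q_3 = (0.4557, -0.3545, -0.7089, -0.4051).

Q = [[0.4364, 0.0428, 0.4557], [0.0000, -0.8987, -0.3545], [-0.2182, 0.4280, -0.7089], [0.8729, 0.0856, -0.4051]], R = [[4.5826, 4.1461, -0.4364], [0.0000, 4.4508, -4.5364], [0.0000, 0.0000, 3.0382]]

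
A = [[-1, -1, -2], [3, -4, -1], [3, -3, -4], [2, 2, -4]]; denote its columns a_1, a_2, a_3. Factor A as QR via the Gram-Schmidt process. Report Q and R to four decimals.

a_1 = (-1, 3, 3, 2); ‖a_1‖ = 4.7958, so e_1 = (-0.2085, 0.6255, 0.6255, 0.4170).
e_1·a_2 = (-0.2085)·(-1) + 0.6255·(-4) + 0.6255·(-3) + 0.4170·2 = -3.3362.
u_2 = a_2 + 3.3362·e_1 = (-1.6957, -1.9130, -0.9130, 3.3913).
‖u_2‖ = 4.3439, so e_2 = (-0.3904, -0.4404, -0.2102, 0.7807).
e_1·a_3 = (-0.2085)·(-2) + 0.6255·(-1) + 0.6255·(-4) + 0.4170·(-4) = -4.3788; e_2·a_3 = (-0.3904)·(-2) + (-0.4404)·(-1) + (-0.2102)·(-4) + 0.7807·(-4) = -1.0610.
u_3 = a_3 + 4.3788·e_1 + 1.0610·e_2 = (-3.3272, 1.2719, -1.4839, -1.3456).
‖u_3‖ = 4.0866, so e_3 = (-0.8142, 0.3112, -0.3631, -0.3293).

Q = [[-0.2085, -0.3904, -0.8142], [0.6255, -0.4404, 0.3112], [0.6255, -0.2102, -0.3631], [0.4170, 0.7807, -0.3293]], R = [[4.7958, -3.3362, -4.3788], [0.0000, 4.3439, -1.0610], [0.0000, 0.0000, 4.0866]]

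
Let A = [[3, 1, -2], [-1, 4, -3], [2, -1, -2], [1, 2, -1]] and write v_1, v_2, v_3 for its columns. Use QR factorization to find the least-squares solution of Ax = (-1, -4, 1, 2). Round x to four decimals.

x = (0.8000, -0.0400, 0.8800)

v_1 = (3, -1, 2, 1); ‖v_1‖ = 3.8730, so q_1 = (0.7746, -0.2582, 0.5164, 0.2582).
q_1·v_2 = 0.7746·1 + (-0.2582)·4 + 0.5164·(-1) + 0.2582·2 = -0.2582.
u_2 = v_2 + 0.2582·q_1 = (1.2000, 3.9333, -0.8667, 2.0667).
‖u_2‖ = 4.6833, so q_2 = (0.2562, 0.8399, -0.1851, 0.4413).
q_1·v_3 = 0.7746·(-2) + (-0.2582)·(-3) + 0.5164·(-2) + 0.2582·(-1) = -2.0656; q_2·v_3 = 0.2562·(-2) + 0.8399·(-3) + (-0.1851)·(-2) + 0.4413·(-1) = -3.1032.
u_3 = v_3 + 2.0656·q_1 + 3.1032·q_2 = (0.3951, -0.9271, -1.5076, 0.9027).
‖u_3‖ = 2.0257, so q_3 = (0.1951, -0.4577, -0.7442, 0.4456).
Qᵀb = (1.2910, -2.9182, 1.7826).
Back-substitute: x_3 = 1.7826/2.0257 = 0.8800.
x_2 = (-2.9182 + 3.1032·0.8800)/4.6833 = -0.0400.
x_1 = (1.2910 + 0.2582·(-0.0400) + 2.0656·0.8800)/3.8730 = 0.8000.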